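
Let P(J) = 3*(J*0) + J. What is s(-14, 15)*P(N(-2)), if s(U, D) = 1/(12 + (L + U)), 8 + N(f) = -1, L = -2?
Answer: 9/4 ≈ 2.2500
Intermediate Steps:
N(f) = -9 (N(f) = -8 - 1 = -9)
s(U, D) = 1/(10 + U) (s(U, D) = 1/(12 + (-2 + U)) = 1/(10 + U))
P(J) = J (P(J) = 3*0 + J = 0 + J = J)
s(-14, 15)*P(N(-2)) = -9/(10 - 14) = -9/(-4) = -1/4*(-9) = 9/4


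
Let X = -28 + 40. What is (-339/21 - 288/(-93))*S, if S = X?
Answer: -33972/217 ≈ -156.55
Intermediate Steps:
X = 12
S = 12
(-339/21 - 288/(-93))*S = (-339/21 - 288/(-93))*12 = (-339*1/21 - 288*(-1/93))*12 = (-113/7 + 96/31)*12 = -2831/217*12 = -33972/217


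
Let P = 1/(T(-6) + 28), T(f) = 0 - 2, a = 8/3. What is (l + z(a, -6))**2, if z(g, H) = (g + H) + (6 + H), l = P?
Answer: 66049/6084 ≈ 10.856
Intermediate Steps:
a = 8/3 (a = 8*(1/3) = 8/3 ≈ 2.6667)
T(f) = -2
P = 1/26 (P = 1/(-2 + 28) = 1/26 ≈ 0.038462)
l = 1/26 ≈ 0.038462
z(g, H) = 6 + g + 2*H (z(g, H) = (H + g) + (6 + H) = 6 + g + 2*H)
(l + z(a, -6))**2 = (1/26 + (6 + 8/3 + 2*(-6)))**2 = (1/26 + (6 + 8/3 - 12))**2 = (1/26 - 10/3)**2 = (-257/78)**2 = 66049/6084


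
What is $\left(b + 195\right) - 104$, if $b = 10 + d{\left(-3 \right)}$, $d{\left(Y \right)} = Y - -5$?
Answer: $103$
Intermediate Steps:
$d{\left(Y \right)} = 5 + Y$ ($d{\left(Y \right)} = Y + 5 = 5 + Y$)
$b = 12$ ($b = 10 + \left(5 - 3\right) = 10 + 2 = 12$)
$\left(b + 195\right) - 104 = \left(12 + 195\right) - 104 = 207 - 104 = 103$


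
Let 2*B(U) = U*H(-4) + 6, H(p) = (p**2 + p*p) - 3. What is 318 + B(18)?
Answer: 582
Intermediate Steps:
H(p) = -3 + 2*p**2 (H(p) = (p**2 + p**2) - 3 = 2*p**2 - 3 = -3 + 2*p**2)
B(U) = 3 + 29*U/2 (B(U) = (U*(-3 + 2*(-4)**2) + 6)/2 = (U*(-3 + 2*16) + 6)/2 = (U*(-3 + 32) + 6)/2 = (U*29 + 6)/2 = (29*U + 6)/2 = (6 + 29*U)/2 = 3 + 29*U/2)
318 + B(18) = 318 + (3 + (29/2)*18) = 318 + (3 + 261) = 318 + 264 = 582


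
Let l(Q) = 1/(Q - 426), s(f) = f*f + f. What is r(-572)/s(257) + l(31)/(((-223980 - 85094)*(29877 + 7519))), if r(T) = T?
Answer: -1305722093379727/151358757212997240 ≈ -0.0086267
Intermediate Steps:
s(f) = f + f² (s(f) = f² + f = f + f²)
l(Q) = 1/(-426 + Q)
r(-572)/s(257) + l(31)/(((-223980 - 85094)*(29877 + 7519))) = -572*1/(257*(1 + 257)) + 1/((-426 + 31)*(((-223980 - 85094)*(29877 + 7519)))) = -572/(257*258) + 1/((-395)*((-309074*37396))) = -572/66306 - 1/395/(-11558131304) = -572*1/66306 - 1/395*(-1/11558131304) = -286/33153 + 1/4565461865080 = -1305722093379727/151358757212997240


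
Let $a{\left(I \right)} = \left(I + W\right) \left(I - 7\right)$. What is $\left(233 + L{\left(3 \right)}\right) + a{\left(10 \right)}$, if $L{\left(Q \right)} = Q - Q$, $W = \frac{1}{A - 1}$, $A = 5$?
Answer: $\frac{1055}{4} \approx 263.75$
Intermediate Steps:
$W = \frac{1}{4}$ ($W = \frac{1}{5 - 1} = \frac{1}{4} \approx 0.25$)
$L{\left(Q \right)} = 0$
$a{\left(I \right)} = \left(-7 + I\right) \left(\frac{1}{4} + I\right)$ ($a{\left(I \right)} = \left(I + \frac{1}{4}\right) \left(I - 7\right) = \left(\frac{1}{4} + I\right) \left(-7 + I\right) = \left(-7 + I\right) \left(\frac{1}{4} + I\right)$)
$\left(233 + L{\left(3 \right)}\right) + a{\left(10 \right)} = \left(233 + 0\right) - \left(\frac{277}{4} - 100\right) = 233 - - \frac{123}{4} = 233 + \frac{123}{4} = \frac{1055}{4}$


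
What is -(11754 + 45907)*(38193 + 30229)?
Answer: -3945280942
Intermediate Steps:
-(11754 + 45907)*(38193 + 30229) = -57661*68422 = -1*3945280942 = -3945280942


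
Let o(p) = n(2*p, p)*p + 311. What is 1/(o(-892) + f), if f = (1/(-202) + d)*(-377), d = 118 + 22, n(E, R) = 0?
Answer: -202/10598361 ≈ -1.9060e-5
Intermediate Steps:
o(p) = 311 (o(p) = 0*p + 311 = 0 + 311 = 311)
d = 140
f = -10661183/202 (f = (1/(-202) + 140)*(-377) = (-1/202 + 140)*(-377) = (28279/202)*(-377) = -10661183/202 ≈ -52778.)
1/(o(-892) + f) = 1/(311 - 10661183/202) = 1/(-10598361/202) = -202/10598361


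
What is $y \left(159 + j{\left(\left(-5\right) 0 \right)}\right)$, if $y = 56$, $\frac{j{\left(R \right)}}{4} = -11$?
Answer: $6440$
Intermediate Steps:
$j{\left(R \right)} = -44$ ($j{\left(R \right)} = 4 \left(-11\right) = -44$)
$y \left(159 + j{\left(\left(-5\right) 0 \right)}\right) = 56 \left(159 - 44\right) = 56 \cdot 115 = 6440$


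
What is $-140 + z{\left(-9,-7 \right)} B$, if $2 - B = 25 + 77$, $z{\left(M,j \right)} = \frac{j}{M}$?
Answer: $- \frac{1960}{9} \approx -217.78$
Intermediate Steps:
$B = -100$ ($B = 2 - \left(25 + 77\right) = 2 - 102 = -100$)
$-140 + z{\left(-9,-7 \right)} B = -140 + - \frac{7}{-9} \left(-100\right) = -140 + \left(-7\right) \left(- \frac{1}{9}\right) \left(-100\right) = -140 + \frac{7}{9} \left(-100\right) = -140 - \frac{700}{9} = - \frac{1960}{9}$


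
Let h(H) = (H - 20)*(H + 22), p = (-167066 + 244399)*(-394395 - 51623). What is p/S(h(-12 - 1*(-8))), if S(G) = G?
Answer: 17245954997/216 ≈ 7.9842e+7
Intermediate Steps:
p = -34491909994 (p = 77333*(-446018) = -34491909994)
h(H) = (-20 + H)*(22 + H)
p/S(h(-12 - 1*(-8))) = -34491909994/(-440 + (-12 - 1*(-8))² + 2*(-12 - 1*(-8))) = -34491909994/(-440 + (-12 + 8)² + 2*(-12 + 8)) = -34491909994/(-440 + (-4)² + 2*(-4)) = -34491909994/(-440 + 16 - 8) = -34491909994/(-432) = -34491909994*(-1/432) = 17245954997/216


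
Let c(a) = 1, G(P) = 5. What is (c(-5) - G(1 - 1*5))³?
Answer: -64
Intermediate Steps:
(c(-5) - G(1 - 1*5))³ = (1 - 1*5)³ = (1 - 5)³ = (-4)³ = -64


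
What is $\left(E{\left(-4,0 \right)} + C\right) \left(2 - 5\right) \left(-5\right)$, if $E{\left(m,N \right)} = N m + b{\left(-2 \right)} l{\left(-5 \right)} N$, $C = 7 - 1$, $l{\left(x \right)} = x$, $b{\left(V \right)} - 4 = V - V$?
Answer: $90$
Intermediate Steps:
$b{\left(V \right)} = 4$ ($b{\left(V \right)} = 4 + \left(V - V\right) = 4 + 0 = 4$)
$C = 6$ ($C = 7 - 1 = 6$)
$E{\left(m,N \right)} = - 20 N + N m$ ($E{\left(m,N \right)} = N m + 4 \left(-5\right) N = N m - 20 N = - 20 N + N m$)
$\left(E{\left(-4,0 \right)} + C\right) \left(2 - 5\right) \left(-5\right) = \left(0 \left(-20 - 4\right) + 6\right) \left(2 - 5\right) \left(-5\right) = \left(0 \left(-24\right) + 6\right) \left(\left(-3\right) \left(-5\right)\right) = \left(0 + 6\right) 15 = 6 \cdot 15 = 90$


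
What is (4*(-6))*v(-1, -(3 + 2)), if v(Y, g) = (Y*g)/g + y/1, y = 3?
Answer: -48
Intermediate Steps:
v(Y, g) = 3 + Y (v(Y, g) = (Y*g)/g + 3/1 = Y + 3*1 = Y + 3 = 3 + Y)
(4*(-6))*v(-1, -(3 + 2)) = (4*(-6))*(3 - 1) = -24*2 = -48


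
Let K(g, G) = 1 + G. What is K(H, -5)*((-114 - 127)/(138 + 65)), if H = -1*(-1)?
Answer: 964/203 ≈ 4.7488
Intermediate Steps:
H = 1
K(H, -5)*((-114 - 127)/(138 + 65)) = (1 - 5)*((-114 - 127)/(138 + 65)) = -(-964)/203 = -4*(-241/203) = 964/203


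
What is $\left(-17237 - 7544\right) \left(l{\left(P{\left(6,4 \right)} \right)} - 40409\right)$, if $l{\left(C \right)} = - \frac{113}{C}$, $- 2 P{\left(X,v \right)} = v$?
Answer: $\frac{1999950605}{2} \approx 9.9997 \cdot 10^{8}$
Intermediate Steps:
$P{\left(X,v \right)} = - \frac{v}{2}$
$\left(-17237 - 7544\right) \left(l{\left(P{\left(6,4 \right)} \right)} - 40409\right) = \left(-17237 - 7544\right) \left(- \frac{113}{\left(- \frac{1}{2}\right) 4} - 40409\right) = - 24781 \left(- \frac{113}{-2} - 40409\right) = - 24781 \left(\left(-113\right) \left(- \frac{1}{2}\right) - 40409\right) = - 24781 \left(\frac{113}{2} - 40409\right) = \left(-24781\right) \left(- \frac{80705}{2}\right) = \frac{1999950605}{2}$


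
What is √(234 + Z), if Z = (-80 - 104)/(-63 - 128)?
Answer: √8571698/191 ≈ 15.329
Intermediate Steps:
Z = 184/191 (Z = -184/(-191) = -184*(-1/191) = 184/191 ≈ 0.96335)
√(234 + Z) = √(234 + 184/191) = √(44878/191) = √8571698/191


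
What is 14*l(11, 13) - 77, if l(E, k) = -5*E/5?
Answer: -231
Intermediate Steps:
l(E, k) = -E
14*l(11, 13) - 77 = 14*(-1*11) - 77 = 14*(-11) - 77 = -154 - 77 = -231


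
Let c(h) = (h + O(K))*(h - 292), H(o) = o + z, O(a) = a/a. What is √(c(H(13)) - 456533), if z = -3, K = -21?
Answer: I*√459635 ≈ 677.96*I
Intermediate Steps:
O(a) = 1
H(o) = -3 + o (H(o) = o - 3 = -3 + o)
c(h) = (1 + h)*(-292 + h) (c(h) = (h + 1)*(h - 292) = (1 + h)*(-292 + h))
√(c(H(13)) - 456533) = √((-292 + (-3 + 13)² - 291*(-3 + 13)) - 456533) = √((-292 + 10² - 291*10) - 456533) = √((-292 + 100 - 2910) - 456533) = √(-3102 - 456533) = √(-459635) = I*√459635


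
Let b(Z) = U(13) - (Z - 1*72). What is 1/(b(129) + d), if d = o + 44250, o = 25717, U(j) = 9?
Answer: 1/69919 ≈ 1.4302e-5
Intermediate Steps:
b(Z) = 81 - Z (b(Z) = 9 - (Z - 1*72) = 9 - (Z - 72) = 9 - (-72 + Z) = 9 + (72 - Z) = 81 - Z)
d = 69967 (d = 25717 + 44250 = 69967)
1/(b(129) + d) = 1/((81 - 1*129) + 69967) = 1/((81 - 129) + 69967) = 1/(-48 + 69967) = 1/69919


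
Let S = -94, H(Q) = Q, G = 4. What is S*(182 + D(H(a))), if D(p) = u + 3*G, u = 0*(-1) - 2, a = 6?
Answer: -18048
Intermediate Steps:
u = -2 (u = 0 - 2 = -2)
D(p) = 10 (D(p) = -2 + 3*4 = -2 + 12 = 10)
S*(182 + D(H(a))) = -94*(182 + 10) = -94*192 = -18048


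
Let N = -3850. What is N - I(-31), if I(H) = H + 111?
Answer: -3930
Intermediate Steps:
I(H) = 111 + H
N - I(-31) = -3850 - (111 - 31) = -3850 - 1*80 = -3850 - 80 = -3930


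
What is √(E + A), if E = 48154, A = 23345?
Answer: √71499 ≈ 267.39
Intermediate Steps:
√(E + A) = √(48154 + 23345) = √71499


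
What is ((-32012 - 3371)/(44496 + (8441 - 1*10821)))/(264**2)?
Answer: -35383/2935316736 ≈ -1.2054e-5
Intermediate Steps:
((-32012 - 3371)/(44496 + (8441 - 1*10821)))/(264**2) = -35383/(44496 + (8441 - 10821))/69696 = -35383/(44496 - 2380)*(1/69696) = -35383/42116*(1/69696) = -35383*1/42116*(1/69696) = -35383/42116*1/69696 = -35383/2935316736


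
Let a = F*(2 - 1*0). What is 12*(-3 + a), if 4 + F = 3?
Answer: -60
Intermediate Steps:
F = -1 (F = -4 + 3 = -1)
a = -2 (a = -(2 - 1*0) = -(2 + 0) = -1*2 = -2)
12*(-3 + a) = 12*(-3 - 2) = 12*(-5) = -60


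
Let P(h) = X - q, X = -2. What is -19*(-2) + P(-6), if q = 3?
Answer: 33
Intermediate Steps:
P(h) = -5 (P(h) = -2 - 1*3 = -2 - 3 = -5)
-19*(-2) + P(-6) = -19*(-2) - 5 = 38 - 5 = 33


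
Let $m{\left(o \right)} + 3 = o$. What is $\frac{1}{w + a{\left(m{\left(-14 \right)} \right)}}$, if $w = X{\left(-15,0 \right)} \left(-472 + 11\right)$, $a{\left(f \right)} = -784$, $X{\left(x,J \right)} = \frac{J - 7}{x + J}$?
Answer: $- \frac{15}{14987} \approx -0.0010009$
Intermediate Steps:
$X{\left(x,J \right)} = \frac{-7 + J}{J + x}$
$m{\left(o \right)} = -3 + o$
$w = - \frac{3227}{15}$ ($w = \frac{-7 + 0}{0 - 15} \left(-472 + 11\right) = \frac{1}{-15} \left(-7\right) \left(-461\right) = \left(- \frac{1}{15}\right) \left(-7\right) \left(-461\right) = \frac{7}{15} \left(-461\right) = - \frac{3227}{15} \approx -215.13$)
$\frac{1}{w + a{\left(m{\left(-14 \right)} \right)}} = \frac{1}{- \frac{3227}{15} - 784} = \frac{1}{- \frac{14987}{15}} = - \frac{15}{14987}$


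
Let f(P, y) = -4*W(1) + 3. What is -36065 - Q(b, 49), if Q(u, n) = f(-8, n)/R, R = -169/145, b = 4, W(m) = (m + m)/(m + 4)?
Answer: -6094782/169 ≈ -36064.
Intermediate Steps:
W(m) = 2*m/(4 + m) (W(m) = (2*m)/(4 + m) = 2*m/(4 + m))
f(P, y) = 7/5 (f(P, y) = -8/(4 + 1) + 3 = -8/5 + 3 = 7/5)
R = -169/145 (R = -169*1/145 = -169/145 ≈ -1.1655)
Q(u, n) = -203/169 (Q(u, n) = 7/(5*(-169/145)) = (7/5)*(-145/169) = -203/169)
-36065 - Q(b, 49) = -36065 - 1*(-203/169) = -36065 + 203/169 = -6094782/169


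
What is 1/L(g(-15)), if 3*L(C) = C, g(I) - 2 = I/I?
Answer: 1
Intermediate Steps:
g(I) = 3 (g(I) = 2 + I/I = 2 + 1 = 3)
L(C) = C/3
1/L(g(-15)) = 1/((⅓)*3) = 1/1 = 1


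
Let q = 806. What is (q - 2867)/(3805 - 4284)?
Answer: 2061/479 ≈ 4.3027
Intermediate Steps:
(q - 2867)/(3805 - 4284) = (806 - 2867)/(3805 - 4284) = -2061/(-479) = -2061*(-1/479) = 2061/479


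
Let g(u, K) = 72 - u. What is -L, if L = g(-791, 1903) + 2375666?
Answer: -2376529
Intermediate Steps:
L = 2376529 (L = (72 - 1*(-791)) + 2375666 = (72 + 791) + 2375666 = 863 + 2375666 = 2376529)
-L = -1*2376529 = -2376529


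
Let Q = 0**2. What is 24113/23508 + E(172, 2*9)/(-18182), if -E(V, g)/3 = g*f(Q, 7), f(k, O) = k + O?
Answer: 223654295/213711228 ≈ 1.0465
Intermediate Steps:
Q = 0
f(k, O) = O + k
E(V, g) = -21*g (E(V, g) = -3*g*(7 + 0) = -3*g*7 = -21*g)
24113/23508 + E(172, 2*9)/(-18182) = 24113/23508 - 42*9/(-18182) = 24113*(1/23508) - 21*18*(-1/18182) = 24113/23508 - 378*(-1/18182) = 24113/23508 + 189/9091 = 223654295/213711228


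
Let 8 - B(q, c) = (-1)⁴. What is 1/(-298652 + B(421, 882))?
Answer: -1/298645 ≈ -3.3485e-6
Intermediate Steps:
B(q, c) = 7 (B(q, c) = 8 - 1*(-1)⁴ = 8 - 1*1 = 8 - 1 = 7)
1/(-298652 + B(421, 882)) = 1/(-298652 + 7) = 1/(-298645) = -1/298645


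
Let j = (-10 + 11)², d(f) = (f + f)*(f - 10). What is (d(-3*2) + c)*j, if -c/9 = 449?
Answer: -3849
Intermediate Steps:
d(f) = 2*f*(-10 + f) (d(f) = (2*f)*(-10 + f) = 2*f*(-10 + f))
c = -4041 (c = -9*449 = -4041)
j = 1 (j = 1² = 1)
(d(-3*2) + c)*j = (2*(-3*2)*(-10 - 3*2) - 4041)*1 = (2*(-6)*(-10 - 6) - 4041)*1 = (2*(-6)*(-16) - 4041)*1 = (192 - 4041)*1 = -3849*1 = -3849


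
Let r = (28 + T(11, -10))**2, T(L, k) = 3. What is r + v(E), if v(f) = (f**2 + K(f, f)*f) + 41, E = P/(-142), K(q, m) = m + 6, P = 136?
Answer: 5031362/5041 ≈ 998.09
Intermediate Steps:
K(q, m) = 6 + m
E = -68/71 (E = 136/(-142) = 136*(-1/142) = -68/71 ≈ -0.95775)
v(f) = 41 + f**2 + f*(6 + f) (v(f) = (f**2 + (6 + f)*f) + 41 = (f**2 + f*(6 + f)) + 41 = 41 + f**2 + f*(6 + f))
r = 961 (r = (28 + 3)**2 = 31**2 = 961)
r + v(E) = 961 + (41 + (-68/71)**2 - 68*(6 - 68/71)/71) = 961 + (41 + 4624/5041 - 68/71*358/71) = 961 + (41 + 4624/5041 - 24344/5041) = 961 + 186961/5041 = 5031362/5041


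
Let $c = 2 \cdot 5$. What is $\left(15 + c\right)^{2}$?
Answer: $625$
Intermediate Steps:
$c = 10$
$\left(15 + c\right)^{2} = \left(15 + 10\right)^{2} = 25^{2} = 625$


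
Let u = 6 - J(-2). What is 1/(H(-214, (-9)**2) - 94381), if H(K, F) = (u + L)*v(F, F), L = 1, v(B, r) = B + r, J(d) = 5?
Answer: -1/94057 ≈ -1.0632e-5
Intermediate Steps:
u = 1 (u = 6 - 1*5 = 6 - 5 = 1)
H(K, F) = 4*F (H(K, F) = (1 + 1)*(F + F) = 2*(2*F) = 4*F)
1/(H(-214, (-9)**2) - 94381) = 1/(4*(-9)**2 - 94381) = 1/(4*81 - 94381) = 1/(324 - 94381) = 1/(-94057) = -1/94057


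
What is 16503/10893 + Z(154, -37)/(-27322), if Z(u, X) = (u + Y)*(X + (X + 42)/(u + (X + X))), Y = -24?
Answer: 1341871441/793649456 ≈ 1.6908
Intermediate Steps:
Z(u, X) = (-24 + u)*(X + (42 + X)/(u + 2*X)) (Z(u, X) = (u - 24)*(X + (X + 42)/(u + (X + X))) = (-24 + u)*(X + (42 + X)/(u + 2*X)))
16503/10893 + Z(154, -37)/(-27322) = 16503/10893 + ((-1008 - 48*(-37)² - 24*(-37) + 42*154 - 37*154² - 23*(-37)*154 + 2*154*(-37)²)/(154 + 2*(-37)))/(-27322) = 16503*(1/10893) + ((-1008 - 48*1369 + 888 + 6468 - 37*23716 + 131054 + 2*154*1369)/(154 - 74))*(-1/27322) = 5501/3631 + ((-1008 - 65712 + 888 + 6468 - 877492 + 131054 + 421652)/80)*(-1/27322) = 5501/3631 + ((1/80)*(-384150))*(-1/27322) = 5501/3631 - 38415/8*(-1/27322) = 5501/3631 + 38415/218576 = 1341871441/793649456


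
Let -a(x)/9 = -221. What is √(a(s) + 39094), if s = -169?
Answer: √41083 ≈ 202.69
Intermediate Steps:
a(x) = 1989 (a(x) = -9*(-221) = 1989)
√(a(s) + 39094) = √(1989 + 39094) = √41083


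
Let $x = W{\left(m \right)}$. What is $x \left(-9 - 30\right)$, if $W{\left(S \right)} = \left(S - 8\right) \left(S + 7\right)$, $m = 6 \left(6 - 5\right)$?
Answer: $1014$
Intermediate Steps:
$m = 6$ ($m = 6 \cdot 1 = 6$)
$W{\left(S \right)} = \left(-8 + S\right) \left(7 + S\right)$
$x = -26$ ($x = -56 + 6^{2} - 6 = -56 + 36 - 6 = -26$)
$x \left(-9 - 30\right) = - 26 \left(-9 - 30\right) = \left(-26\right) \left(-39\right) = 1014$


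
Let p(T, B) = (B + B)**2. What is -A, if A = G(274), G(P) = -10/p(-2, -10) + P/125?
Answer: -2167/1000 ≈ -2.1670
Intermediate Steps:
p(T, B) = 4*B**2 (p(T, B) = (2*B)**2 = 4*B**2)
G(P) = -1/40 + P/125 (G(P) = -10/(4*(-10)**2) + P/125 = -10/(4*100) + P*(1/125) = -10/400 + P/125 = -10*1/400 + P/125 = -1/40 + P/125)
A = 2167/1000 (A = -1/40 + (1/125)*274 = -1/40 + 274/125 = 2167/1000 ≈ 2.1670)
-A = -1*2167/1000 = -2167/1000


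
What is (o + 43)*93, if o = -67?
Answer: -2232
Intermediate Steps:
(o + 43)*93 = (-67 + 43)*93 = -24*93 = -2232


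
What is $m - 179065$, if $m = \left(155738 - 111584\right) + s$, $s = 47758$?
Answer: $-87153$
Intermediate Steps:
$m = 91912$ ($m = \left(155738 - 111584\right) + 47758 = 44154 + 47758 = 91912$)
$m - 179065 = 91912 - 179065 = -87153$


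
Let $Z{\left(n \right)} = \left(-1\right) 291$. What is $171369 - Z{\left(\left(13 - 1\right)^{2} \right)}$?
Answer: $171660$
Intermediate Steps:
$Z{\left(n \right)} = -291$
$171369 - Z{\left(\left(13 - 1\right)^{2} \right)} = 171369 - -291 = 171369 + 291 = 171660$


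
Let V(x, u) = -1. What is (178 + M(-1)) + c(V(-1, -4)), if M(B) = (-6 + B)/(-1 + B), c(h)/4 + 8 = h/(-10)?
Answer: 1499/10 ≈ 149.90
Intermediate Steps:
c(h) = -32 - 2*h/5 (c(h) = -32 + 4*(h/(-10)) = -32 + 4*(h*(-1/10)) = -32 + 4*(-h/10) = -32 - 2*h/5)
M(B) = (-6 + B)/(-1 + B)
(178 + M(-1)) + c(V(-1, -4)) = (178 + (-6 - 1)/(-1 - 1)) + (-32 - 2/5*(-1)) = (178 - 7/(-2)) + (-32 + 2/5) = (178 - 1/2*(-7)) - 158/5 = (178 + 7/2) - 158/5 = 363/2 - 158/5 = 1499/10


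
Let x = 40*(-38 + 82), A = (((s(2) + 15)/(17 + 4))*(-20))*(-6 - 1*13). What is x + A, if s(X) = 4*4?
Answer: 48740/21 ≈ 2321.0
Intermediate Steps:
s(X) = 16
A = 11780/21 (A = (((16 + 15)/(17 + 4))*(-20))*(-6 - 1*13) = ((31/21)*(-20))*(-6 - 13) = ((31*(1/21))*(-20))*(-19) = ((31/21)*(-20))*(-19) = -620/21*(-19) = 11780/21 ≈ 560.95)
x = 1760 (x = 40*44 = 1760)
x + A = 1760 + 11780/21 = 48740/21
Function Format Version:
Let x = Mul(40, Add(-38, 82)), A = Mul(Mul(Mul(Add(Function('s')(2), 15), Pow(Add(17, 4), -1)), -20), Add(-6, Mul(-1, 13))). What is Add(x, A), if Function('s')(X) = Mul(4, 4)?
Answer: Rational(48740, 21) ≈ 2321.0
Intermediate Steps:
Function('s')(X) = 16
A = Rational(11780, 21) (A = Mul(Mul(Mul(Add(16, 15), Pow(Add(17, 4), -1)), -20), Add(-6, Mul(-1, 13))) = Mul(Mul(Mul(31, Pow(21, -1)), -20), Add(-6, -13)) = Mul(Mul(Mul(31, Rational(1, 21)), -20), -19) = Mul(Mul(Rational(31, 21), -20), -19) = Mul(Rational(-620, 21), -19) = Rational(11780, 21) ≈ 560.95)
x = 1760 (x = Mul(40, 44) = 1760)
Add(x, A) = Add(1760, Rational(11780, 21)) = Rational(48740, 21)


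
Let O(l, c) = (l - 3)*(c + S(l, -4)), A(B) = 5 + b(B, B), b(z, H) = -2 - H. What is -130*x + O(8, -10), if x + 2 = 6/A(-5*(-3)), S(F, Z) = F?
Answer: 315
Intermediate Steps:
A(B) = 3 - B (A(B) = 5 + (-2 - B) = 3 - B)
x = -5/2 (x = -2 + 6/(3 - (-5)*(-3)) = -2 + 6/(3 - 1*15) = -2 + 6/(3 - 15) = -2 + 6/(-12) = -2 + 6*(-1/12) = -2 - 1/2 = -5/2 ≈ -2.5000)
O(l, c) = (-3 + l)*(c + l) (O(l, c) = (l - 3)*(c + l) = (-3 + l)*(c + l))
-130*x + O(8, -10) = -130*(-5/2) + (8**2 - 3*(-10) - 3*8 - 10*8) = 325 + (64 + 30 - 24 - 80) = 325 - 10 = 315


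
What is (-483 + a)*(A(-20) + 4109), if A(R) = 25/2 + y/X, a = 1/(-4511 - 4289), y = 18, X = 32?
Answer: -280326697153/140800 ≈ -1.9910e+6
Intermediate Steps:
a = -1/8800 (a = 1/(-8800) = -1/8800 ≈ -0.00011364)
A(R) = 209/16 (A(R) = 25/2 + 18/32 = 25*(1/2) + 18*(1/32) = 25/2 + 9/16 = 209/16)
(-483 + a)*(A(-20) + 4109) = (-483 - 1/8800)*(209/16 + 4109) = -4250401/8800*65953/16 = -280326697153/140800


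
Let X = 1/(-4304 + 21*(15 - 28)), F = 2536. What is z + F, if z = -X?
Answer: 11607273/4577 ≈ 2536.0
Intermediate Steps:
X = -1/4577 (X = 1/(-4304 + 21*(-13)) = 1/(-4304 - 273) = 1/(-4577) = -1/4577 ≈ -0.00021848)
z = 1/4577 (z = -1*(-1/4577) = 1/4577 ≈ 0.00021848)
z + F = 1/4577 + 2536 = 11607273/4577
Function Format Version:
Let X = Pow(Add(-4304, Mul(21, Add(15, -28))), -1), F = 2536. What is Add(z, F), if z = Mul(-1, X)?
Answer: Rational(11607273, 4577) ≈ 2536.0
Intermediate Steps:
X = Rational(-1, 4577) (X = Pow(Add(-4304, Mul(21, -13)), -1) = Pow(Add(-4304, -273), -1) = Pow(-4577, -1) = Rational(-1, 4577) ≈ -0.00021848)
z = Rational(1, 4577) (z = Mul(-1, Rational(-1, 4577)) = Rational(1, 4577) ≈ 0.00021848)
Add(z, F) = Add(Rational(1, 4577), 2536) = Rational(11607273, 4577)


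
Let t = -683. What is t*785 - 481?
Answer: -536636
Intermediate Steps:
t*785 - 481 = -683*785 - 481 = -536155 - 481 = -536636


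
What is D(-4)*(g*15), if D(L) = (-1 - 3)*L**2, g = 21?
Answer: -20160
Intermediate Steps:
D(L) = -4*L**2
D(-4)*(g*15) = (-4*(-4)**2)*(21*15) = -4*16*315 = -64*315 = -20160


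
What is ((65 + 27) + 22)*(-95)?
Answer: -10830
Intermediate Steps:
((65 + 27) + 22)*(-95) = (92 + 22)*(-95) = 114*(-95) = -10830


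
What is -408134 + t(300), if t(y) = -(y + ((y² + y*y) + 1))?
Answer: -588435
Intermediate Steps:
t(y) = -1 - y - 2*y² (t(y) = -(y + ((y² + y²) + 1)) = -(y + (2*y² + 1)) = -(y + (1 + 2*y²)) = -(1 + y + 2*y²) = -1 - y - 2*y²)
-408134 + t(300) = -408134 + (-1 - 1*300 - 2*300²) = -408134 + (-1 - 300 - 2*90000) = -408134 + (-1 - 300 - 180000) = -408134 - 180301 = -588435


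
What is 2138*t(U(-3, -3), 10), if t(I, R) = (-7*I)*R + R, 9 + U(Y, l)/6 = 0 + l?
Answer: 10796900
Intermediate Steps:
U(Y, l) = -54 + 6*l (U(Y, l) = -54 + 6*(0 + l) = -54 + 6*l)
t(I, R) = R - 7*I*R (t(I, R) = -7*I*R + R = R - 7*I*R)
2138*t(U(-3, -3), 10) = 2138*(10*(1 - 7*(-54 + 6*(-3)))) = 2138*(10*(1 - 7*(-54 - 18))) = 2138*(10*(1 - 7*(-72))) = 2138*(10*(1 + 504)) = 2138*(10*505) = 2138*5050 = 10796900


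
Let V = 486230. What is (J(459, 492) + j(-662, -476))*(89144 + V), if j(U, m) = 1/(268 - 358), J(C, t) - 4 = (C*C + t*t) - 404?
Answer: 11712039553663/45 ≈ 2.6027e+11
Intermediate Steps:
J(C, t) = -400 + C**2 + t**2 (J(C, t) = 4 + ((C*C + t*t) - 404) = 4 + ((C**2 + t**2) - 404) = 4 + (-404 + C**2 + t**2) = -400 + C**2 + t**2)
j(U, m) = -1/90 (j(U, m) = 1/(-90) = -1/90)
(J(459, 492) + j(-662, -476))*(89144 + V) = ((-400 + 459**2 + 492**2) - 1/90)*(89144 + 486230) = ((-400 + 210681 + 242064) - 1/90)*575374 = (452345 - 1/90)*575374 = (40711049/90)*575374 = 11712039553663/45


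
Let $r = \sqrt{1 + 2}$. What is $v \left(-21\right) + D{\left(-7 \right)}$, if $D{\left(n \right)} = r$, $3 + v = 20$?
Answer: $-357 + \sqrt{3} \approx -355.27$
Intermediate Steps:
$v = 17$ ($v = -3 + 20 = 17$)
$r = \sqrt{3} \approx 1.732$
$D{\left(n \right)} = \sqrt{3}$
$v \left(-21\right) + D{\left(-7 \right)} = 17 \left(-21\right) + \sqrt{3} = -357 + \sqrt{3}$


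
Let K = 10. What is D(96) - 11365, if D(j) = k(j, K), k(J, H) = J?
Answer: -11269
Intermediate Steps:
D(j) = j
D(96) - 11365 = 96 - 11365 = -11269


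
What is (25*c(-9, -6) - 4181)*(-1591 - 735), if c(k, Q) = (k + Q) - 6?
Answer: 10946156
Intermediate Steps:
c(k, Q) = -6 + Q + k (c(k, Q) = (Q + k) - 6 = -6 + Q + k)
(25*c(-9, -6) - 4181)*(-1591 - 735) = (25*(-6 - 6 - 9) - 4181)*(-1591 - 735) = (25*(-21) - 4181)*(-2326) = (-525 - 4181)*(-2326) = -4706*(-2326) = 10946156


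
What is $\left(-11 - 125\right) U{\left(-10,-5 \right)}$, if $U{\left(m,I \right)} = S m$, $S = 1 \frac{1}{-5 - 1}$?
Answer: $- \frac{680}{3} \approx -226.67$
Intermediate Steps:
$S = - \frac{1}{6}$ ($S = 1 \frac{1}{-6} = 1 \left(- \frac{1}{6}\right) = - \frac{1}{6} \approx -0.16667$)
$U{\left(m,I \right)} = - \frac{m}{6}$
$\left(-11 - 125\right) U{\left(-10,-5 \right)} = \left(-11 - 125\right) \left(\left(- \frac{1}{6}\right) \left(-10\right)\right) = \left(-136\right) \frac{5}{3} = - \frac{680}{3}$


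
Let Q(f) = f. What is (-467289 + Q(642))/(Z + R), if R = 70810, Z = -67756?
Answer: -155549/1018 ≈ -152.80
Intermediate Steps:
(-467289 + Q(642))/(Z + R) = (-467289 + 642)/(-67756 + 70810) = -466647/3054 = -466647*1/3054 = -155549/1018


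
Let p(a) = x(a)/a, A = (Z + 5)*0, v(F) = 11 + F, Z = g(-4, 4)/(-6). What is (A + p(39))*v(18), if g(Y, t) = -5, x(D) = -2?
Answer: -58/39 ≈ -1.4872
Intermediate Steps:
Z = 5/6 (Z = -5/(-6) = -5*(-1/6) = 5/6 ≈ 0.83333)
A = 0 (A = (5/6 + 5)*0 = (35/6)*0 = 0)
p(a) = -2/a
(A + p(39))*v(18) = (0 - 2/39)*(11 + 18) = (0 - 2*1/39)*29 = (0 - 2/39)*29 = -2/39*29 = -58/39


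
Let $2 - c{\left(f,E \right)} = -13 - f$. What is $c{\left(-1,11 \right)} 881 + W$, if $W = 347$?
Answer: $12681$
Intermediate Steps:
$c{\left(f,E \right)} = 15 + f$ ($c{\left(f,E \right)} = 2 - \left(-13 - f\right) = 2 + \left(13 + f\right) = 15 + f$)
$c{\left(-1,11 \right)} 881 + W = \left(15 - 1\right) 881 + 347 = 14 \cdot 881 + 347 = 12334 + 347 = 12681$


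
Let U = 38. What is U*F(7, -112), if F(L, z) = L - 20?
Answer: -494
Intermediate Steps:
F(L, z) = -20 + L
U*F(7, -112) = 38*(-20 + 7) = 38*(-13) = -494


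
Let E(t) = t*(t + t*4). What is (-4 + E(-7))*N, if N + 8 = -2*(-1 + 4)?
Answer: -3374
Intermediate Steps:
E(t) = 5*t² (E(t) = t*(t + 4*t) = t*(5*t) = 5*t²)
N = -14 (N = -8 - 2*(-1 + 4) = -8 - 2*3 = -8 - 6 = -14)
(-4 + E(-7))*N = (-4 + 5*(-7)²)*(-14) = (-4 + 5*49)*(-14) = (-4 + 245)*(-14) = 241*(-14) = -3374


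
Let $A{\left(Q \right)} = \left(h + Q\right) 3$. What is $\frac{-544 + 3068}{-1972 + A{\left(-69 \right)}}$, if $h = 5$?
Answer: $- \frac{631}{541} \approx -1.1664$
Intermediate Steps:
$A{\left(Q \right)} = 15 + 3 Q$ ($A{\left(Q \right)} = \left(5 + Q\right) 3 = 15 + 3 Q$)
$\frac{-544 + 3068}{-1972 + A{\left(-69 \right)}} = \frac{-544 + 3068}{-1972 + \left(15 + 3 \left(-69\right)\right)} = \frac{2524}{-1972 + \left(15 - 207\right)} = \frac{2524}{-1972 - 192} = \frac{2524}{-2164} = 2524 \left(- \frac{1}{2164}\right) = - \frac{631}{541}$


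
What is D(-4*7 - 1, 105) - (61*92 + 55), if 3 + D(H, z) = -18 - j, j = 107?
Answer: -5795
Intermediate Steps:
D(H, z) = -128 (D(H, z) = -3 + (-18 - 1*107) = -3 + (-18 - 107) = -3 - 125 = -128)
D(-4*7 - 1, 105) - (61*92 + 55) = -128 - (61*92 + 55) = -128 - (5612 + 55) = -128 - 1*5667 = -128 - 5667 = -5795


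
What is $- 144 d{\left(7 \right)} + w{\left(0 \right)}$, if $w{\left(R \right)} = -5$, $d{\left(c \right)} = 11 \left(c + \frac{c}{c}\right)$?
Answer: $-12677$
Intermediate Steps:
$d{\left(c \right)} = 11 + 11 c$ ($d{\left(c \right)} = 11 \left(c + 1\right) = 11 \left(1 + c\right) = 11 + 11 c$)
$- 144 d{\left(7 \right)} + w{\left(0 \right)} = - 144 \left(11 + 11 \cdot 7\right) - 5 = - 144 \left(11 + 77\right) - 5 = \left(-144\right) 88 - 5 = -12672 - 5 = -12677$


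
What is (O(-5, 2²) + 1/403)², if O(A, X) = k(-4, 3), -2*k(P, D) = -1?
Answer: 164025/649636 ≈ 0.25249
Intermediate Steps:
k(P, D) = ½ (k(P, D) = -½*(-1) = ½)
O(A, X) = ½
(O(-5, 2²) + 1/403)² = (½ + 1/403)² = (405/806)² = 164025/649636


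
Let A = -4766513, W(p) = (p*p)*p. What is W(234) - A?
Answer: 17579417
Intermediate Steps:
W(p) = p**3 (W(p) = p**2*p = p**3)
W(234) - A = 234**3 - 1*(-4766513) = 12812904 + 4766513 = 17579417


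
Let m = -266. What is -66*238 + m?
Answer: -15974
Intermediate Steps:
-66*238 + m = -66*238 - 266 = -15708 - 266 = -15974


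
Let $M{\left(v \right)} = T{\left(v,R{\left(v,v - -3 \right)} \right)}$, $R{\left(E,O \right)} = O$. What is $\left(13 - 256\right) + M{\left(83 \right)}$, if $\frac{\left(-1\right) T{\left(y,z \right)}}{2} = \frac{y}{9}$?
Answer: $- \frac{2353}{9} \approx -261.44$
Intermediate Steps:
$T{\left(y,z \right)} = - \frac{2 y}{9}$ ($T{\left(y,z \right)} = - 2 \frac{y}{9} = - \frac{2 y}{9}$)
$M{\left(v \right)} = - \frac{2 v}{9}$
$\left(13 - 256\right) + M{\left(83 \right)} = \left(13 - 256\right) - \frac{166}{9} = -243 - \frac{166}{9} = - \frac{2353}{9}$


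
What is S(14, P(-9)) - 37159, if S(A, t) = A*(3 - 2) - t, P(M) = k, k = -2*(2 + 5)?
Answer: -37131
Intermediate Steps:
k = -14 (k = -2*7 = -14)
P(M) = -14
S(A, t) = A - t (S(A, t) = A*1 - t = A - t)
S(14, P(-9)) - 37159 = (14 - 1*(-14)) - 37159 = (14 + 14) - 37159 = 28 - 37159 = -37131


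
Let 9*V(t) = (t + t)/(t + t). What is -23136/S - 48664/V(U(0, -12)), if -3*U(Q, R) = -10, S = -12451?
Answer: -5453216040/12451 ≈ -4.3797e+5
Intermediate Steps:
U(Q, R) = 10/3 (U(Q, R) = -1/3*(-10) = 10/3)
V(t) = 1/9 (V(t) = ((t + t)/(t + t))/9 = ((2*t)/((2*t)))/9 = ((2*t)*(1/(2*t)))/9 = (1/9)*1 = 1/9)
-23136/S - 48664/V(U(0, -12)) = -23136/(-12451) - 48664/1/9 = -23136*(-1/12451) - 48664*9 = 23136/12451 - 437976 = -5453216040/12451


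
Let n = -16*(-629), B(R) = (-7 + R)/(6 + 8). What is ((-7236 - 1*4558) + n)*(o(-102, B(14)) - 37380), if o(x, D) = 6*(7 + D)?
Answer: 64589550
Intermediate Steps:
B(R) = -½ + R/14 (B(R) = (-7 + R)/14 = (-7 + R)*(1/14) = -½ + R/14)
n = 10064
o(x, D) = 42 + 6*D
((-7236 - 1*4558) + n)*(o(-102, B(14)) - 37380) = ((-7236 - 1*4558) + 10064)*((42 + 6*(-½ + (1/14)*14)) - 37380) = ((-7236 - 4558) + 10064)*((42 + 6*(-½ + 1)) - 37380) = (-11794 + 10064)*((42 + 6*(½)) - 37380) = -1730*((42 + 3) - 37380) = -1730*(45 - 37380) = -1730*(-37335) = 64589550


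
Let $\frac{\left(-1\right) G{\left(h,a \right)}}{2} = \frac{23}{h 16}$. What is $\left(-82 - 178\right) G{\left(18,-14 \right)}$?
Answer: $\frac{1495}{36} \approx 41.528$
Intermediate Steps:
$G{\left(h,a \right)} = - \frac{23}{8 h}$ ($G{\left(h,a \right)} = - 2 \frac{23}{h 16} = - 2 \frac{23}{16 h} = - \frac{23}{8 h}$)
$\left(-82 - 178\right) G{\left(18,-14 \right)} = \left(-82 - 178\right) \left(- \frac{23}{8 \cdot 18}\right) = - 260 \left(\left(- \frac{23}{8}\right) \frac{1}{18}\right) = \left(-260\right) \left(- \frac{23}{144}\right) = \frac{1495}{36}$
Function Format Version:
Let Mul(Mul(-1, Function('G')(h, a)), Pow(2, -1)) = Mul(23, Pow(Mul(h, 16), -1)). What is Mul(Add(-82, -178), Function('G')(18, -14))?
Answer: Rational(1495, 36) ≈ 41.528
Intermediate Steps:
Function('G')(h, a) = Mul(Rational(-23, 8), Pow(h, -1)) (Function('G')(h, a) = Mul(-2, Mul(23, Pow(Mul(h, 16), -1))) = Mul(-2, Mul(23, Pow(Mul(16, h), -1))) = Mul(-2, Mul(23, Mul(Rational(1, 16), Pow(h, -1)))) = Mul(-2, Mul(Rational(23, 16), Pow(h, -1))) = Mul(Rational(-23, 8), Pow(h, -1)))
Mul(Add(-82, -178), Function('G')(18, -14)) = Mul(Add(-82, -178), Mul(Rational(-23, 8), Pow(18, -1))) = Mul(-260, Mul(Rational(-23, 8), Rational(1, 18))) = Mul(-260, Rational(-23, 144)) = Rational(1495, 36)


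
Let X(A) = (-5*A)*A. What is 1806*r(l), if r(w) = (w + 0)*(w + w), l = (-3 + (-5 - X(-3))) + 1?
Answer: 5215728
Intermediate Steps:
X(A) = -5*A²
l = 38 (l = (-3 + (-5 - (-5)*(-3)²)) + 1 = (-3 + (-5 - (-5)*9)) + 1 = (-3 + (-5 - 1*(-45))) + 1 = (-3 + (-5 + 45)) + 1 = (-3 + 40) + 1 = 37 + 1 = 38)
r(w) = 2*w² (r(w) = w*(2*w) = 2*w²)
1806*r(l) = 1806*(2*38²) = 1806*(2*1444) = 1806*2888 = 5215728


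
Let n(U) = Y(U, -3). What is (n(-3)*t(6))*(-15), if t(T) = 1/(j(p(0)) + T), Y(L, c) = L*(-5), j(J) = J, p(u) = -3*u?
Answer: -75/2 ≈ -37.500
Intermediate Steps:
Y(L, c) = -5*L
t(T) = 1/T (t(T) = 1/(-3*0 + T) = 1/(0 + T) = 1/T)
n(U) = -5*U
(n(-3)*t(6))*(-15) = (-5*(-3)/6)*(-15) = (15*(1/6))*(-15) = (5/2)*(-15) = -75/2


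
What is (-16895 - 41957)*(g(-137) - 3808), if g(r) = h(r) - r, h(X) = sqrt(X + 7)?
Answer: 216045692 - 58852*I*sqrt(130) ≈ 2.1605e+8 - 6.7102e+5*I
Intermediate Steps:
h(X) = sqrt(7 + X)
g(r) = sqrt(7 + r) - r
(-16895 - 41957)*(g(-137) - 3808) = (-16895 - 41957)*((sqrt(7 - 137) - 1*(-137)) - 3808) = -58852*((sqrt(-130) + 137) - 3808) = -58852*((I*sqrt(130) + 137) - 3808) = -58852*((137 + I*sqrt(130)) - 3808) = -58852*(-3671 + I*sqrt(130)) = 216045692 - 58852*I*sqrt(130)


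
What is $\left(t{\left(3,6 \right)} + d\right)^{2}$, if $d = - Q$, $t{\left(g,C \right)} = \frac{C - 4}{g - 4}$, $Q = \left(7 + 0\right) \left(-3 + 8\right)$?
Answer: $1369$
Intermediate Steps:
$Q = 35$ ($Q = 7 \cdot 5 = 35$)
$t{\left(g,C \right)} = \frac{-4 + C}{-4 + g}$
$d = -35$ ($d = \left(-1\right) 35 = -35$)
$\left(t{\left(3,6 \right)} + d\right)^{2} = \left(\frac{-4 + 6}{-4 + 3} - 35\right)^{2} = \left(\frac{1}{-1} \cdot 2 - 35\right)^{2} = \left(\left(-1\right) 2 - 35\right)^{2} = \left(-2 - 35\right)^{2} = \left(-37\right)^{2} = 1369$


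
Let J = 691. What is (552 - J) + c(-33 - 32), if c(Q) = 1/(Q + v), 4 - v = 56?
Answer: -16264/117 ≈ -139.01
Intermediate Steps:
v = -52 (v = 4 - 1*56 = 4 - 56 = -52)
c(Q) = 1/(-52 + Q) (c(Q) = 1/(Q - 52) = 1/(-52 + Q))
(552 - J) + c(-33 - 32) = (552 - 1*691) + 1/(-52 + (-33 - 32)) = (552 - 691) + 1/(-52 - 65) = -139 + 1/(-117) = -139 - 1/117 = -16264/117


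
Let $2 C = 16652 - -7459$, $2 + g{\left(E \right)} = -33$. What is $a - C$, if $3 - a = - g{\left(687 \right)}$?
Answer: $- \frac{24175}{2} \approx -12088.0$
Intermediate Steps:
$g{\left(E \right)} = -35$ ($g{\left(E \right)} = -2 - 33 = -35$)
$a = -32$ ($a = 3 - \left(-1\right) \left(-35\right) = 3 - 35 = -32$)
$C = \frac{24111}{2}$ ($C = \frac{16652 - -7459}{2} = \frac{16652 + 7459}{2} = \frac{1}{2} \cdot 24111 = \frac{24111}{2} \approx 12056.0$)
$a - C = -32 - \frac{24111}{2} = - \frac{24175}{2}$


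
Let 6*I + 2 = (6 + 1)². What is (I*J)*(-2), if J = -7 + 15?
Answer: -376/3 ≈ -125.33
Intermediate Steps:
J = 8
I = 47/6 (I = -⅓ + (6 + 1)²/6 = -⅓ + (⅙)*7² = -⅓ + (⅙)*49 = -⅓ + 49/6 = 47/6 ≈ 7.8333)
(I*J)*(-2) = ((47/6)*8)*(-2) = (188/3)*(-2) = -376/3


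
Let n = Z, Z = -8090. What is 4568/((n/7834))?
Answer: -17892856/4045 ≈ -4423.5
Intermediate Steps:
n = -8090
4568/((n/7834)) = 4568/((-8090/7834)) = 4568/((-8090*1/7834)) = 4568/(-4045/3917) = 4568*(-3917/4045) = -17892856/4045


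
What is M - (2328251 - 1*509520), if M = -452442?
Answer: -2271173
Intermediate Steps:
M - (2328251 - 1*509520) = -452442 - (2328251 - 1*509520) = -452442 - (2328251 - 509520) = -452442 - 1*1818731 = -452442 - 1818731 = -2271173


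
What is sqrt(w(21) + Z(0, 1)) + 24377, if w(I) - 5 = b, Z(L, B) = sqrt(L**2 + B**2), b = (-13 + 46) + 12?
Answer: 24377 + sqrt(51) ≈ 24384.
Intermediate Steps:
b = 45 (b = 33 + 12 = 45)
Z(L, B) = sqrt(B**2 + L**2)
w(I) = 50 (w(I) = 5 + 45 = 50)
sqrt(w(21) + Z(0, 1)) + 24377 = sqrt(50 + sqrt(1**2 + 0**2)) + 24377 = sqrt(50 + sqrt(1 + 0)) + 24377 = sqrt(50 + sqrt(1)) + 24377 = sqrt(50 + 1) + 24377 = sqrt(51) + 24377 = 24377 + sqrt(51)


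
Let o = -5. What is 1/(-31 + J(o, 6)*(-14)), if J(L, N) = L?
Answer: 1/39 ≈ 0.025641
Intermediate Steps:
1/(-31 + J(o, 6)*(-14)) = 1/(-31 - 5*(-14)) = 1/(-31 + 70) = 1/39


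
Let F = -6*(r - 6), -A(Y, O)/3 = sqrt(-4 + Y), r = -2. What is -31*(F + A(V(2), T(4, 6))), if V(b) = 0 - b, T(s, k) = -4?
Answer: -1488 + 93*I*sqrt(6) ≈ -1488.0 + 227.8*I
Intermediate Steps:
V(b) = -b
A(Y, O) = -3*sqrt(-4 + Y)
F = 48 (F = -6*(-2 - 6) = -6*(-8) = 48)
-31*(F + A(V(2), T(4, 6))) = -31*(48 - 3*sqrt(-4 - 1*2)) = -31*(48 - 3*sqrt(-4 - 2)) = -31*(48 - 3*I*sqrt(6)) = -1488 + 93*I*sqrt(6)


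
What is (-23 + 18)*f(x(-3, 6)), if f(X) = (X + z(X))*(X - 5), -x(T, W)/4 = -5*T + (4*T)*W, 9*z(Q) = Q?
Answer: -847400/3 ≈ -2.8247e+5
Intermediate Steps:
z(Q) = Q/9
x(T, W) = 20*T - 16*T*W (x(T, W) = -4*(-5*T + (4*T)*W) = -4*(-5*T + 4*T*W) = 20*T - 16*T*W)
f(X) = 10*X*(-5 + X)/9 (f(X) = (X + X/9)*(X - 5) = (10*X/9)*(-5 + X) = 10*X*(-5 + X)/9)
(-23 + 18)*f(x(-3, 6)) = (-23 + 18)*(10*(4*(-3)*(5 - 4*6))*(-5 + 4*(-3)*(5 - 4*6))/9) = -50*4*(-3)*(5 - 24)*(-5 + 4*(-3)*(5 - 24))/9 = -50*4*(-3)*(-19)*(-5 + 4*(-3)*(-19))/9 = -50*228*(-5 + 228)/9 = -50*228*223/9 = -5*169480/3 = -847400/3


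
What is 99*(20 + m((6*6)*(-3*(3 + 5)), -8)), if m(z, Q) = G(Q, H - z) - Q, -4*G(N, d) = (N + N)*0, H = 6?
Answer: 2772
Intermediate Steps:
G(N, d) = 0 (G(N, d) = -(N + N)*0/4 = -2*N*0/4 = -1/4*0 = 0)
m(z, Q) = -Q (m(z, Q) = 0 - Q = -Q)
99*(20 + m((6*6)*(-3*(3 + 5)), -8)) = 99*(20 - 1*(-8)) = 99*(20 + 8) = 99*28 = 2772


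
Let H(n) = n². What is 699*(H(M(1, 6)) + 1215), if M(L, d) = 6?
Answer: 874449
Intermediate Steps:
699*(H(M(1, 6)) + 1215) = 699*(6² + 1215) = 699*(36 + 1215) = 699*1251 = 874449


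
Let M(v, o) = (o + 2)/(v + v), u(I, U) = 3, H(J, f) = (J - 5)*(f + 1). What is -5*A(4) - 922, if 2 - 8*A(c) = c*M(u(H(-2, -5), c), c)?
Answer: -3683/4 ≈ -920.75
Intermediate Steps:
H(J, f) = (1 + f)*(-5 + J) (H(J, f) = (-5 + J)*(1 + f) = (1 + f)*(-5 + J))
M(v, o) = (2 + o)/(2*v) (M(v, o) = (2 + o)/((2*v)) = (2 + o)*(1/(2*v)) = (2 + o)/(2*v))
A(c) = ¼ - c*(⅓ + c/6)/8 (A(c) = ¼ - c*(½)*(2 + c)/3/8 = ¼ - c*(½)*(⅓)*(2 + c)/8 = ¼ - c*(⅓ + c/6)/8)
-5*A(4) - 922 = -5*(¼ - 1/48*4*(2 + 4)) - 922 = -5*(¼ - 1/48*4*6) - 922 = -5*(¼ - ½) - 922 = -5*(-¼) - 922 = 5/4 - 922 = -3683/4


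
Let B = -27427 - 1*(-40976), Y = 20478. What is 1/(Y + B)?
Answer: 1/34027 ≈ 2.9388e-5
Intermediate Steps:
B = 13549 (B = -27427 + 40976 = 13549)
1/(Y + B) = 1/(20478 + 13549) = 1/34027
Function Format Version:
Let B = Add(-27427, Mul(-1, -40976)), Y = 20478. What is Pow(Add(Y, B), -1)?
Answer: Rational(1, 34027) ≈ 2.9388e-5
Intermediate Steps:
B = 13549 (B = Add(-27427, 40976) = 13549)
Pow(Add(Y, B), -1) = Pow(Add(20478, 13549), -1) = Pow(34027, -1) = Rational(1, 34027)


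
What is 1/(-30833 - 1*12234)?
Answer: -1/43067 ≈ -2.3220e-5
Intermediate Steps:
1/(-30833 - 1*12234) = 1/(-30833 - 12234) = 1/(-43067) = -1/43067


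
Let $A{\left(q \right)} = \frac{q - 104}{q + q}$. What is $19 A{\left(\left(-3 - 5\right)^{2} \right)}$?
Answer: $- \frac{95}{16} \approx -5.9375$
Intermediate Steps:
$A{\left(q \right)} = \frac{-104 + q}{2 q}$
$19 A{\left(\left(-3 - 5\right)^{2} \right)} = 19 \frac{-104 + \left(-3 - 5\right)^{2}}{2 \left(-3 - 5\right)^{2}} = 19 \frac{-104 + \left(-8\right)^{2}}{2 \left(-8\right)^{2}} = 19 \frac{-104 + 64}{2 \cdot 64} = 19 \cdot \frac{1}{2} \cdot \frac{1}{64} \left(-40\right) = 19 \left(- \frac{5}{16}\right) = - \frac{95}{16}$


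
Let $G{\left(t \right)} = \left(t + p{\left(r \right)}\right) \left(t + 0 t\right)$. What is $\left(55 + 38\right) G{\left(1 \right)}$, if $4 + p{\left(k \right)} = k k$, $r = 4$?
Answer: $1209$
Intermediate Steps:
$p{\left(k \right)} = -4 + k^{2}$ ($p{\left(k \right)} = -4 + k k = -4 + k^{2}$)
$G{\left(t \right)} = t \left(12 + t\right)$ ($G{\left(t \right)} = \left(t - \left(4 - 4^{2}\right)\right) \left(t + 0 t\right) = \left(t + \left(-4 + 16\right)\right) \left(t + 0\right) = \left(t + 12\right) t = \left(12 + t\right) t = t \left(12 + t\right)$)
$\left(55 + 38\right) G{\left(1 \right)} = \left(55 + 38\right) 1 \left(12 + 1\right) = 93 \cdot 1 \cdot 13 = 93 \cdot 13 = 1209$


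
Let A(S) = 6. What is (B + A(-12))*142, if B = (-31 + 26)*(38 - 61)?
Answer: 17182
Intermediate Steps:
B = 115 (B = -5*(-23) = 115)
(B + A(-12))*142 = (115 + 6)*142 = 121*142 = 17182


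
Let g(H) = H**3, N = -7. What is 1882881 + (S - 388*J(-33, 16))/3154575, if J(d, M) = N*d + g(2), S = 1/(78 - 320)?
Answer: 287480959111601/152681430 ≈ 1.8829e+6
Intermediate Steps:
S = -1/242 (S = 1/(-242) = -1/242 ≈ -0.0041322)
J(d, M) = 8 - 7*d (J(d, M) = -7*d + 2**3 = -7*d + 8 = 8 - 7*d)
1882881 + (S - 388*J(-33, 16))/3154575 = 1882881 + (-1/242 - 388*(8 - 7*(-33)))/3154575 = 1882881 + (-1/242 - 388*(8 + 231))*(1/3154575) = 1882881 + (-1/242 - 388*239)*(1/3154575) = 1882881 + (-1/242 - 92732)*(1/3154575) = 1882881 - 22441145/242*1/3154575 = 1882881 - 4488229/152681430 = 287480959111601/152681430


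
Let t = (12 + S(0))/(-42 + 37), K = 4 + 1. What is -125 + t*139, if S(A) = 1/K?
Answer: -11604/25 ≈ -464.16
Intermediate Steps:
K = 5
S(A) = 1/5
t = -61/25 (t = (12 + 1/5)/(-42 + 37) = (61/5)/(-5) = (61/5)*(-1/5) = -61/25 ≈ -2.4400)
-125 + t*139 = -125 - 61/25*139 = -125 - 8479/25 = -11604/25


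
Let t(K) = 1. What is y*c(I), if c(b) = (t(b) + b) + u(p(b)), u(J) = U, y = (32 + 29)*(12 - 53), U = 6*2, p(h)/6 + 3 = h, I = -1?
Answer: -30012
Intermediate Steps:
p(h) = -18 + 6*h
U = 12
y = -2501 (y = 61*(-41) = -2501)
u(J) = 12
c(b) = 13 + b (c(b) = (1 + b) + 12 = 13 + b)
y*c(I) = -2501*(13 - 1) = -2501*12 = -30012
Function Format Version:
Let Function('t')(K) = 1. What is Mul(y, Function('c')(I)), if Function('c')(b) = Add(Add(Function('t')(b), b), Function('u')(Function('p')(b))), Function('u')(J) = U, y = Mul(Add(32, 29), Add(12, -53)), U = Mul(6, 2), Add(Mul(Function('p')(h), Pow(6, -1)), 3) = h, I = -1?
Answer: -30012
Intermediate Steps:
Function('p')(h) = Add(-18, Mul(6, h))
U = 12
y = -2501 (y = Mul(61, -41) = -2501)
Function('u')(J) = 12
Function('c')(b) = Add(13, b) (Function('c')(b) = Add(Add(1, b), 12) = Add(13, b))
Mul(y, Function('c')(I)) = Mul(-2501, Add(13, -1)) = Mul(-2501, 12) = -30012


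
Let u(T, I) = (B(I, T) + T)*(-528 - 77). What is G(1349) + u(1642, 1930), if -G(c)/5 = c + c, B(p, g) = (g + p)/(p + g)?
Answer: -1007505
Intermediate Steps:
B(p, g) = 1 (B(p, g) = (g + p)/(g + p) = 1)
u(T, I) = -605 - 605*T (u(T, I) = (1 + T)*(-528 - 77) = (1 + T)*(-605) = -605 - 605*T)
G(c) = -10*c (G(c) = -5*(c + c) = -10*c)
G(1349) + u(1642, 1930) = -10*1349 + (-605 - 605*1642) = -13490 + (-605 - 993410) = -13490 - 994015 = -1007505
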